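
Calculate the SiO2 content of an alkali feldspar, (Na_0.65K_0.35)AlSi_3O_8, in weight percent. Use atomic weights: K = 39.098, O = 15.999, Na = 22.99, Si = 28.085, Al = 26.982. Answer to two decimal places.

Formula mass = 267.857 g/mol.
3 Si → 3.0000 mol SiO2 per formula unit; M(SiO2) = 60.083, so SiO2 mass = 180.249 g.
180.249/267.857 × 100 = 67.29 wt%.

67.29 wt%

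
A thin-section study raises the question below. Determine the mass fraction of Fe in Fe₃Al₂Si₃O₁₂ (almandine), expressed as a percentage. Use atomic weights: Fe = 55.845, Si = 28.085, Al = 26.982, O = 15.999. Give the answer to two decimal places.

33.66 wt%

Formula mass = 3*55.845 + 2*26.982 + 3*28.085 + 12*15.999 = 497.742 g/mol, of which 167.535 g is Fe.
So Fe makes up 167.535/497.742 = 0.3366 of the mass, i.e. 33.66%.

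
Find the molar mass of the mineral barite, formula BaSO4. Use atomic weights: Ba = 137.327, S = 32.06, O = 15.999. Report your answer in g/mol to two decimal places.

Ba: 1 × 137.327 = 137.3270
S: 1 × 32.06 = 32.0600
O: 4 × 15.999 = 63.9960
Summing the contributions gives the formula mass.

233.38 g/mol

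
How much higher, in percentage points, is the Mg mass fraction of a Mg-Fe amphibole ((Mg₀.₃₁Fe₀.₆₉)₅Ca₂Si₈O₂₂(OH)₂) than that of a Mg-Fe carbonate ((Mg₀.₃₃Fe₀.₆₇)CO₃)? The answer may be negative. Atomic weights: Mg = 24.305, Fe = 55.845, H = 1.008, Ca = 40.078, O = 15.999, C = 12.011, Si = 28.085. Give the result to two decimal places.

M((Mg₀.₃₁Fe₀.₆₉)₅Ca₂Si₈O₂₂(OH)₂) = 921.166 g/mol, so wt% Mg = 37.673/921.166 × 100 = 4.09%.
M((Mg₀.₃₃Fe₀.₆₇)CO₃) = 105.445 g/mol, so wt% Mg = 8.021/105.445 × 100 = 7.61%.
4.09 − 7.61 = -3.52 pp.

-3.52 percentage points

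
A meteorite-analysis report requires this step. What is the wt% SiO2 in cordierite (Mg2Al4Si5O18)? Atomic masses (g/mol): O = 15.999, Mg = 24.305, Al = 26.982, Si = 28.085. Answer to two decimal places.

51.36 wt%

M(Mg2Al4Si5O18) = 584.945 g/mol; M(SiO2) = 60.083 g/mol.
Moles SiO2 per formula unit = 5 Si ÷ 1 = 5.0000.
SiO2 fraction = (5.0000 × 60.083) / 584.945 = 300.415/584.945 = 0.5136.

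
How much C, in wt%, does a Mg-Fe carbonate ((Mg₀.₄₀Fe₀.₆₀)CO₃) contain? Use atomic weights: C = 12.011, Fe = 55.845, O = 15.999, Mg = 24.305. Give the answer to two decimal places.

Formula mass = 0.40*24.305 + 0.60*55.845 + 1*12.011 + 3*15.999 = 103.237 g/mol, of which 12.011 g is C.
So C makes up 12.011/103.237 = 0.1163 of the mass, i.e. 11.63%.

11.63 wt%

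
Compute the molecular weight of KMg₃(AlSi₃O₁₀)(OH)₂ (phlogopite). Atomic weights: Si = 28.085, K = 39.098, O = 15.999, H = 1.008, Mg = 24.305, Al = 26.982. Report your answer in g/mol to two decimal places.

417.25 g/mol

The formula mass is the sum 1·39.098 + 3·24.305 + 1·26.982 + 3·28.085 + 12·15.999 + 2·1.008.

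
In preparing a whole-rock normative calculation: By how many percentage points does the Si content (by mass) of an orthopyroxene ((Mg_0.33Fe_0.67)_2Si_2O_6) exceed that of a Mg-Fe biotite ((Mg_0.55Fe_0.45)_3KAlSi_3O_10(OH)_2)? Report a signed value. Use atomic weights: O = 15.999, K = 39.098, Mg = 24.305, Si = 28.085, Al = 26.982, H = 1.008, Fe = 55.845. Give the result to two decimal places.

M((Mg_0.33Fe_0.67)_2Si_2O_6) = 243.038 g/mol, so wt% Si = 56.170/243.038 × 100 = 23.11%.
M((Mg_0.55Fe_0.45)_3KAlSi_3O_10(OH)_2) = 459.833 g/mol, so wt% Si = 84.255/459.833 × 100 = 18.32%.
23.11 − 18.32 = 4.79 pp.

4.79 percentage points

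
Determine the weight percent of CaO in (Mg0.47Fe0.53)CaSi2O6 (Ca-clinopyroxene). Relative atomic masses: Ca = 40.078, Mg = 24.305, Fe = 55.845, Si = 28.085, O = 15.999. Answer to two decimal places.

Molar mass of (Mg0.47Fe0.53)CaSi2O6 = 0.47×24.305 + 0.53×55.845 + 1×40.078 + 2×28.085 + 6×15.999 = 233.263 g/mol.
Each formula unit contains 1 Ca, equivalent to 1/1 = 1.0000 mol CaO.
M(CaO) = 1×40.078 + 1×15.999 = 56.077 g/mol.
Mass of CaO per formula unit = 1.0000 × 56.077 = 56.077 g.
CaO wt% = 56.077 / 233.263 × 100 = 24.04%.

24.04 wt%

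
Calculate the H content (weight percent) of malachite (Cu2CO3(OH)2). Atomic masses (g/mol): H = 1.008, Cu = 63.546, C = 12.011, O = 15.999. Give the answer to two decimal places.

M(Cu2CO3(OH)2) = 221.114 g/mol.
H contributes 2 × 1.008 = 2.016 g per mole.
2.016/221.114 = 0.0091 → 0.91%.

0.91 weight percent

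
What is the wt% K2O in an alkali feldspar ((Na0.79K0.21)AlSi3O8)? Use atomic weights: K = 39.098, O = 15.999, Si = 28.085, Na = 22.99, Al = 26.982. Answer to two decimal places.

Molar mass of (Na0.79K0.21)AlSi3O8 = 0.79*22.99 + 0.21*39.098 + 1*26.982 + 3*28.085 + 8*15.999 = 265.602 g/mol.
Each formula unit contains 0.21 K, equivalent to 0.21/2 = 0.1050 mol K2O.
M(K2O) = 2×39.098 + 1×15.999 = 94.195 g/mol.
Mass of K2O per formula unit = 0.1050 × 94.195 = 9.890 g.
K2O wt% = 9.890 / 265.602 × 100 = 3.72%.

3.72 wt%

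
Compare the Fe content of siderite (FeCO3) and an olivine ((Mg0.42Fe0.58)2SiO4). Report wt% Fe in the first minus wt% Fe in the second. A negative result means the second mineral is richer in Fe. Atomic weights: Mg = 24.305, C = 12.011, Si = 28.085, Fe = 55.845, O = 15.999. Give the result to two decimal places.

First mineral: 55.845 g Fe in 115.853 g formula = 48.20 wt% Fe.
Second mineral: 64.780 g Fe in 177.277 g formula = 36.54 wt% Fe.
48.20% − 36.54% gives a difference of 11.66 percentage points.

11.66 percentage points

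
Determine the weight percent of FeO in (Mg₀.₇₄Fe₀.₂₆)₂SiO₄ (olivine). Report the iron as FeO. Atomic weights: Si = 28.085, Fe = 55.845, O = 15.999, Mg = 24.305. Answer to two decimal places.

23.78 wt%

M((Mg₀.₇₄Fe₀.₂₆)₂SiO₄) = 157.092 g/mol; M(FeO) = 71.844 g/mol.
Moles FeO per formula unit = 0.52 Fe ÷ 1 = 0.5200.
FeO fraction = (0.5200 × 71.844) / 157.092 = 37.359/157.092 = 0.2378.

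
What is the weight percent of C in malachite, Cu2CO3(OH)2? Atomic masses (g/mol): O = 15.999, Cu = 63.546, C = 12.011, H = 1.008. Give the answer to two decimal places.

5.43 wt%

Formula mass = 2*63.546 + 1*12.011 + 5*15.999 + 2*1.008 = 221.114 g/mol, of which 12.011 g is C.
So C makes up 12.011/221.114 = 0.0543 of the mass, i.e. 5.43%.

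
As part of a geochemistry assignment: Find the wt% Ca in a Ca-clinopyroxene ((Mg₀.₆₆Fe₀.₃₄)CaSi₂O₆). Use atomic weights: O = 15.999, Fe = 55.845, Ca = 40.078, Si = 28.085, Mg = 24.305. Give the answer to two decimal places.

Formula mass = 0.66·24.305 + 0.34·55.845 + 1·40.078 + 2·28.085 + 6·15.999 = 227.271 g/mol, of which 40.078 g is Ca.
So Ca makes up 40.078/227.271 = 0.1763 of the mass, i.e. 17.63%.

17.63 wt%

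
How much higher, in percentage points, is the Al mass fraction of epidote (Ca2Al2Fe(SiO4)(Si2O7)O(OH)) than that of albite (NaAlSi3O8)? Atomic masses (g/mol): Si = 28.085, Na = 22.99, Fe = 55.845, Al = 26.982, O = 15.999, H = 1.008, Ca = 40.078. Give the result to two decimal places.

First mineral: 53.964 g Al in 483.215 g formula = 11.17 wt% Al.
Second mineral: 26.982 g Al in 262.219 g formula = 10.29 wt% Al.
11.17% − 10.29% gives a difference of 0.88 percentage points.

0.88 percentage points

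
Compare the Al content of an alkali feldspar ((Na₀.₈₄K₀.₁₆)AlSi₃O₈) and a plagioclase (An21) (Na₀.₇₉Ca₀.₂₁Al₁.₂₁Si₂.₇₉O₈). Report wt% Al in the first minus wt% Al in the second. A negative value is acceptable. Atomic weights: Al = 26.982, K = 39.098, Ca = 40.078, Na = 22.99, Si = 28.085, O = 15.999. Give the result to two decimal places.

Al in (Na₀.₈₄K₀.₁₆)AlSi₃O₈: molar mass 264.796 g/mol; 1×26.982 = 26.982 g → 10.19 wt%.
Al in Na₀.₇₉Ca₀.₂₁Al₁.₂₁Si₂.₇₉O₈: molar mass 265.576 g/mol; 1.21×26.982 = 32.648 g → 12.29 wt%.
Difference = 10.19 − 12.29 = -2.10 percentage points.

-2.10 percentage points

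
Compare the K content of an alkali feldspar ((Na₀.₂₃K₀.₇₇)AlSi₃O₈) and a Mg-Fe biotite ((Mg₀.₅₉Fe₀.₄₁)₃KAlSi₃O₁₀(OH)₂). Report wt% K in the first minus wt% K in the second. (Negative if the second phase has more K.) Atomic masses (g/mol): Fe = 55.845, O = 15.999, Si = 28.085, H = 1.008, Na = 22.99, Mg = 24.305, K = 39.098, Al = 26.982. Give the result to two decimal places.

K in (Na₀.₂₃K₀.₇₇)AlSi₃O₈: molar mass 274.622 g/mol; 0.77×39.098 = 30.105 g → 10.96 wt%.
K in (Mg₀.₅₉Fe₀.₄₁)₃KAlSi₃O₁₀(OH)₂: molar mass 456.048 g/mol; 1×39.098 = 39.098 g → 8.57 wt%.
Difference = 10.96 − 8.57 = 2.39 percentage points.

2.39 percentage points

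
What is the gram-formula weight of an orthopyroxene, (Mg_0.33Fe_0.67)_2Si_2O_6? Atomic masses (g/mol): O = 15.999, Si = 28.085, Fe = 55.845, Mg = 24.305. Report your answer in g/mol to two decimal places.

The formula mass is the sum 0.66×24.305 + 1.34×55.845 + 2×28.085 + 6×15.999.

243.04 g/mol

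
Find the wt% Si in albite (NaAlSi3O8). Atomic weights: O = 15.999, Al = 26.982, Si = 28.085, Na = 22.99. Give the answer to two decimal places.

M(NaAlSi3O8) = 262.219 g/mol.
Si contributes 3 × 28.085 = 84.255 g per mole.
84.255/262.219 = 0.3213 → 32.13%.

32.13 wt%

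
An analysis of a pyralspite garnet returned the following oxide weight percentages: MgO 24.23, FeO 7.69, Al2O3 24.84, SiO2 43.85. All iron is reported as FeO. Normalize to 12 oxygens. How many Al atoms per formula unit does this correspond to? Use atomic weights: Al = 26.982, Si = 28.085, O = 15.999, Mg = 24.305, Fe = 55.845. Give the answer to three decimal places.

24.23 wt% MgO ÷ 40.304 g/mol = 0.60118 mol, giving 0.60118 Mg and 0.60118 O.
7.69 wt% FeO ÷ 71.844 g/mol = 0.10704 mol, giving 0.10704 Fe and 0.10704 O.
24.84 wt% Al2O3 ÷ 101.961 g/mol = 0.24362 mol, giving 0.48724 Al and 0.73086 O.
43.85 wt% SiO2 ÷ 60.083 g/mol = 0.72982 mol, giving 0.72982 Si and 1.45964 O.
Oxygen sums to 2.89872; scaling by 12/2.89872 = 4.13976 puts the formula on 12 O.
Al: 0.48724 × 4.13976 = 2.017 atoms per formula unit.

2.017 Al apfu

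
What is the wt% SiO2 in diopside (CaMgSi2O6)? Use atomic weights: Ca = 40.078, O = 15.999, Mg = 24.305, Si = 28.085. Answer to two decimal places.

Formula mass = 216.547 g/mol.
2 Si → 2.0000 mol SiO2 per formula unit; M(SiO2) = 60.083, so SiO2 mass = 120.166 g.
120.166/216.547 × 100 = 55.49 wt%.

55.49 wt%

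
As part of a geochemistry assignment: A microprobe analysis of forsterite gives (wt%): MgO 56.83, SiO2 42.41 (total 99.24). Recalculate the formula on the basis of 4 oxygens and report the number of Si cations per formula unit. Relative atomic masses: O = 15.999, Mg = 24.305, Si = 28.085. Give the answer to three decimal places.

MgO: 56.83/40.304 = 1.41003 mol → 1.41003 mol Mg, 1.41003 mol O.
SiO2: 42.41/60.083 = 0.70586 mol → 0.70586 mol Si, 1.41172 mol O.
Total oxygen = 2.82175 mol. Normalization factor = 4/2.82175 = 1.41756.
Si per 4 O = 0.70586 × 1.41756 = 1.001.

1.001 Si apfu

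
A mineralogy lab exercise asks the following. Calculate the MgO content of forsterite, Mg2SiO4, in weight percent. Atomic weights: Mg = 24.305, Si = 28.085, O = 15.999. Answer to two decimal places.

57.29 wt%

Formula mass = 140.691 g/mol.
2 Mg → 2.0000 mol MgO per formula unit; M(MgO) = 40.304, so MgO mass = 80.608 g.
80.608/140.691 × 100 = 57.29 wt%.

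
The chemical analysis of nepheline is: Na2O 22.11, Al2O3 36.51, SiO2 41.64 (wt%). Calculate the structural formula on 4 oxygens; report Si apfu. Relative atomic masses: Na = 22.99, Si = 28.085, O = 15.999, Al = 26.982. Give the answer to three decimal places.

0.984 Si apfu

22.11 wt% Na2O ÷ 61.979 g/mol = 0.35673 mol, giving 0.71346 Na and 0.35673 O.
36.51 wt% Al2O3 ÷ 101.961 g/mol = 0.35808 mol, giving 0.71616 Al and 1.07424 O.
41.64 wt% SiO2 ÷ 60.083 g/mol = 0.69304 mol, giving 0.69304 Si and 1.38608 O.
Oxygen sums to 2.81705; scaling by 4/2.81705 = 1.41993 puts the formula on 4 O.
Si: 0.69304 × 1.41993 = 0.984 atoms per formula unit.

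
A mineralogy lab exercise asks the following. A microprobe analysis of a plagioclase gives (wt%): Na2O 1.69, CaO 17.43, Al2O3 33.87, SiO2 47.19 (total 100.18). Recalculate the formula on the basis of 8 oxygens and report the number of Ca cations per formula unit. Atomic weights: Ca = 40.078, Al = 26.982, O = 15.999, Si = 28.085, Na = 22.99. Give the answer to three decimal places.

Na2O (M=61.979): mol = 0.02727; Na = 0.05454, O = 0.02727.
CaO (M=56.077): mol = 0.31082; Ca = 0.31082, O = 0.31082.
Al2O3 (M=101.961): mol = 0.33219; Al = 0.66438, O = 0.99657.
SiO2 (M=60.083): mol = 0.78541; Si = 0.78541, O = 1.57082.
ΣO = 2.90548; factor = 8/ΣO = 2.75342.
Ca apfu = 0.31082 × 2.75342 = 0.856.

0.856 Ca apfu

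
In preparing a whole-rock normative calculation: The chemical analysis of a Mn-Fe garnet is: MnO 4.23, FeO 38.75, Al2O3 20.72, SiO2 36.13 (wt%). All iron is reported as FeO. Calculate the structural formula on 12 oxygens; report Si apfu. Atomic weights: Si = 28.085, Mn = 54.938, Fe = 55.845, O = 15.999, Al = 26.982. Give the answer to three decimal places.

4.23 wt% MnO ÷ 70.937 g/mol = 0.05963 mol, giving 0.05963 Mn and 0.05963 O.
38.75 wt% FeO ÷ 71.844 g/mol = 0.53936 mol, giving 0.53936 Fe and 0.53936 O.
20.72 wt% Al2O3 ÷ 101.961 g/mol = 0.20321 mol, giving 0.40642 Al and 0.60963 O.
36.13 wt% SiO2 ÷ 60.083 g/mol = 0.60133 mol, giving 0.60133 Si and 1.20266 O.
Oxygen sums to 2.41128; scaling by 12/2.41128 = 4.97661 puts the formula on 12 O.
Si: 0.60133 × 4.97661 = 2.993 atoms per formula unit.

2.993 Si apfu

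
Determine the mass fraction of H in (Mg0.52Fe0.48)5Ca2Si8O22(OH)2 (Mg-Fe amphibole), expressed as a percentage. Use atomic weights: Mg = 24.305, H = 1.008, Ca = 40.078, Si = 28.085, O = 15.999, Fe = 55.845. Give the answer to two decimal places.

0.23 mass %

M((Mg0.52Fe0.48)5Ca2Si8O22(OH)2) = 888.049 g/mol.
H contributes 2 × 1.008 = 2.016 g per mole.
2.016/888.049 = 0.0023 → 0.23%.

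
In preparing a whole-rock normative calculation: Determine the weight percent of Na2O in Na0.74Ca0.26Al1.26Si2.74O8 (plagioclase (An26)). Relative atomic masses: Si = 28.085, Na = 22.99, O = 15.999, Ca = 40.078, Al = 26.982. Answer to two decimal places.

8.61 wt%

M(Na0.74Ca0.26Al1.26Si2.74O8) = 266.375 g/mol; M(Na2O) = 61.979 g/mol.
Moles Na2O per formula unit = 0.74 Na ÷ 2 = 0.3700.
Na2O fraction = (0.3700 × 61.979) / 266.375 = 22.932/266.375 = 0.0861.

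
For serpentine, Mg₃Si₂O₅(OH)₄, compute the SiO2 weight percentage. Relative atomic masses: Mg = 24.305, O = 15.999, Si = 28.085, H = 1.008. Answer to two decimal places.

43.36 wt%

Molar mass of Mg₃Si₂O₅(OH)₄ = 3*24.305 + 2*28.085 + 9*15.999 + 4*1.008 = 277.108 g/mol.
Each formula unit contains 2 Si, equivalent to 2/1 = 2.0000 mol SiO2.
M(SiO2) = 1×28.085 + 2×15.999 = 60.083 g/mol.
Mass of SiO2 per formula unit = 2.0000 × 60.083 = 120.166 g.
SiO2 wt% = 120.166 / 277.108 × 100 = 43.36%.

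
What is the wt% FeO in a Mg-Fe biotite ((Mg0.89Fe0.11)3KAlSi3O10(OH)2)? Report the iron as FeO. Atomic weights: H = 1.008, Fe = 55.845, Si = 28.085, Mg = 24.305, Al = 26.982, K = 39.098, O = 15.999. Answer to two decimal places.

5.54 wt%

Molar mass of (Mg0.89Fe0.11)3KAlSi3O10(OH)2 = 2.67·24.305 + 0.33·55.845 + 1·39.098 + 1·26.982 + 3·28.085 + 12·15.999 + 2·1.008 = 427.662 g/mol.
Each formula unit contains 0.33 Fe, equivalent to 0.33/1 = 0.3300 mol FeO.
M(FeO) = 1×55.845 + 1×15.999 = 71.844 g/mol.
Mass of FeO per formula unit = 0.3300 × 71.844 = 23.709 g.
FeO wt% = 23.709 / 427.662 × 100 = 5.54%.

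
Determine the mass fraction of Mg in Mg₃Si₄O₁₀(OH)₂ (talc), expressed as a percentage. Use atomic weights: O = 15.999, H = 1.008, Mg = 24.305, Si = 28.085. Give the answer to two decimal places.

M(Mg₃Si₄O₁₀(OH)₂) = 379.259 g/mol.
Mg contributes 3 × 24.305 = 72.915 g per mole.
72.915/379.259 = 0.1923 → 19.23%.

19.23 wt%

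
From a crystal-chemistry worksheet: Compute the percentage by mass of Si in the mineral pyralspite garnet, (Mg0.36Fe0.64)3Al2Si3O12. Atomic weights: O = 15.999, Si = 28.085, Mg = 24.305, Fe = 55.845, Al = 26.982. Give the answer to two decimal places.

18.17 weight percent

Formula mass = 1.08×24.305 + 1.92×55.845 + 2×26.982 + 3×28.085 + 12×15.999 = 463.679 g/mol, of which 84.255 g is Si.
So Si makes up 84.255/463.679 = 0.1817 of the mass, i.e. 18.17%.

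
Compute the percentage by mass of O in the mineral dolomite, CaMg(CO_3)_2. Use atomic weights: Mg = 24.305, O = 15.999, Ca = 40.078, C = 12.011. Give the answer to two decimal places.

52.06 mass %

Formula mass = 1·40.078 + 1·24.305 + 2·12.011 + 6·15.999 = 184.399 g/mol, of which 95.994 g is O.
So O makes up 95.994/184.399 = 0.5206 of the mass, i.e. 52.06%.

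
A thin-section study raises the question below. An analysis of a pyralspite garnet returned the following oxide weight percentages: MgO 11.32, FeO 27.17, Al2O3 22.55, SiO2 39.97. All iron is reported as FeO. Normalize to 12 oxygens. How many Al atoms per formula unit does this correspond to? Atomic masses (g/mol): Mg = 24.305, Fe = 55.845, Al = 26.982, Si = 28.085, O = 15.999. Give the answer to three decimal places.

11.32 wt% MgO ÷ 40.304 g/mol = 0.28087 mol, giving 0.28087 Mg and 0.28087 O.
27.17 wt% FeO ÷ 71.844 g/mol = 0.37818 mol, giving 0.37818 Fe and 0.37818 O.
22.55 wt% Al2O3 ÷ 101.961 g/mol = 0.22116 mol, giving 0.44232 Al and 0.66348 O.
39.97 wt% SiO2 ÷ 60.083 g/mol = 0.66525 mol, giving 0.66525 Si and 1.33050 O.
Oxygen sums to 2.65303; scaling by 12/2.65303 = 4.52313 puts the formula on 12 O.
Al: 0.44232 × 4.52313 = 2.001 atoms per formula unit.

2.001 Al apfu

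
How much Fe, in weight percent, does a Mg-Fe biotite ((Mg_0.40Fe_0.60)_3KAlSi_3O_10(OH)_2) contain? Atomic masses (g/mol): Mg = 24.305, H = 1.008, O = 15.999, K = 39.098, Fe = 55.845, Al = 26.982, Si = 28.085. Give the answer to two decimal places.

21.21 weight percent

Formula mass = 1.20·24.305 + 1.80·55.845 + 1·39.098 + 1·26.982 + 3·28.085 + 12·15.999 + 2·1.008 = 474.026 g/mol, of which 100.521 g is Fe.
So Fe makes up 100.521/474.026 = 0.2121 of the mass, i.e. 21.21%.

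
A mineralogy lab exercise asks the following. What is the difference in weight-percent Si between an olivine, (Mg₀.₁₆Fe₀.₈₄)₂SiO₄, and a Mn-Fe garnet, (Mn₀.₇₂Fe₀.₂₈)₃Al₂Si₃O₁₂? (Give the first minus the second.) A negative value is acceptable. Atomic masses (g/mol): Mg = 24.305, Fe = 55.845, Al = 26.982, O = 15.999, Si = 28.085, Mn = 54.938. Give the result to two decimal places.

Si in (Mg₀.₁₆Fe₀.₈₄)₂SiO₄: molar mass 193.678 g/mol; 1×28.085 = 28.085 g → 14.50 wt%.
Si in (Mn₀.₇₂Fe₀.₂₈)₃Al₂Si₃O₁₂: molar mass 495.783 g/mol; 3×28.085 = 84.255 g → 16.99 wt%.
Difference = 14.50 − 16.99 = -2.49 percentage points.

-2.49 percentage points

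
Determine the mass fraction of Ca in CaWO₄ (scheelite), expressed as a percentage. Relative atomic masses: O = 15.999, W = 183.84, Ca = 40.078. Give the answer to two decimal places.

M(CaWO₄) = 287.914 g/mol.
Ca contributes 1 × 40.078 = 40.078 g per mole.
40.078/287.914 = 0.1392 → 13.92%.

13.92 wt%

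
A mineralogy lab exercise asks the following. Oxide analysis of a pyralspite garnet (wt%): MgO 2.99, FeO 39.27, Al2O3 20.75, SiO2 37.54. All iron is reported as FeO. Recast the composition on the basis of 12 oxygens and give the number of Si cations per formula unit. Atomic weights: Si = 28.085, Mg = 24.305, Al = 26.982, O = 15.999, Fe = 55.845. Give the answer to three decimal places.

3.022 Si apfu

MgO: 2.99/40.304 = 0.07419 mol → 0.07419 mol Mg, 0.07419 mol O.
FeO: 39.27/71.844 = 0.54660 mol → 0.54660 mol Fe, 0.54660 mol O.
Al2O3: 20.75/101.961 = 0.20351 mol → 0.40702 mol Al, 0.61053 mol O.
SiO2: 37.54/60.083 = 0.62480 mol → 0.62480 mol Si, 1.24960 mol O.
Total oxygen = 2.48092 mol. Normalization factor = 12/2.48092 = 4.83692.
Si per 12 O = 0.62480 × 4.83692 = 3.022.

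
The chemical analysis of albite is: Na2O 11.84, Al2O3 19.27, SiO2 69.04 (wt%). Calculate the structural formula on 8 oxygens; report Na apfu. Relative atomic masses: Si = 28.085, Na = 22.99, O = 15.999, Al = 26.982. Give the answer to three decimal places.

1.000 Na apfu

11.84 wt% Na2O ÷ 61.979 g/mol = 0.19103 mol, giving 0.38206 Na and 0.19103 O.
19.27 wt% Al2O3 ÷ 101.961 g/mol = 0.18899 mol, giving 0.37798 Al and 0.56697 O.
69.04 wt% SiO2 ÷ 60.083 g/mol = 1.14908 mol, giving 1.14908 Si and 2.29816 O.
Oxygen sums to 3.05616; scaling by 8/3.05616 = 2.61766 puts the formula on 8 O.
Na: 0.38206 × 2.61766 = 1.000 atoms per formula unit.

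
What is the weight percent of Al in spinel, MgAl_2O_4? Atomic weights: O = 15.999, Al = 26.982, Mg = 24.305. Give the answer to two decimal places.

37.93 mass %

Formula mass = 1*24.305 + 2*26.982 + 4*15.999 = 142.265 g/mol, of which 53.964 g is Al.
So Al makes up 53.964/142.265 = 0.3793 of the mass, i.e. 37.93%.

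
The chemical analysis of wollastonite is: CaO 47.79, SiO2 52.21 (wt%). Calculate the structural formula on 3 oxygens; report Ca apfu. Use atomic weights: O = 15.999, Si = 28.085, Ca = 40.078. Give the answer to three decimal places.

47.79 wt% CaO ÷ 56.077 g/mol = 0.85222 mol, giving 0.85222 Ca and 0.85222 O.
52.21 wt% SiO2 ÷ 60.083 g/mol = 0.86896 mol, giving 0.86896 Si and 1.73792 O.
Oxygen sums to 2.59014; scaling by 3/2.59014 = 1.15824 puts the formula on 3 O.
Ca: 0.85222 × 1.15824 = 0.987 atoms per formula unit.

0.987 Ca apfu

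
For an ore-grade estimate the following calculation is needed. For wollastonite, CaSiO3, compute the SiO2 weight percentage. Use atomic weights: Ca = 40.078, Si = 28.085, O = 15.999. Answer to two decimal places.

51.72 wt%

Molar mass of CaSiO3 = 1×40.078 + 1×28.085 + 3×15.999 = 116.160 g/mol.
Each formula unit contains 1 Si, equivalent to 1/1 = 1.0000 mol SiO2.
M(SiO2) = 1×28.085 + 2×15.999 = 60.083 g/mol.
Mass of SiO2 per formula unit = 1.0000 × 60.083 = 60.083 g.
SiO2 wt% = 60.083 / 116.160 × 100 = 51.72%.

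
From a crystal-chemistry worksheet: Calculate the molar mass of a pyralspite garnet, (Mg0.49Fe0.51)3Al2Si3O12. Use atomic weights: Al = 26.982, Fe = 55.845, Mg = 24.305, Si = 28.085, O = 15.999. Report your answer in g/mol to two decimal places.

The formula mass is the sum 1.47(24.305) + 1.53(55.845) + 2(26.982) + 3(28.085) + 12(15.999).

451.38 g/mol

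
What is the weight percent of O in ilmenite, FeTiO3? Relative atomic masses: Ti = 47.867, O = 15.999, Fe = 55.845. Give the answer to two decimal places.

31.64 mass %

Molar mass of FeTiO3: 1·55.845 + 1·47.867 + 3·15.999 = 151.709 g/mol.
Mass of O per formula unit: 3 × 15.999 = 47.997 g.
Weight fraction O = 47.997 / 151.709 = 0.3164.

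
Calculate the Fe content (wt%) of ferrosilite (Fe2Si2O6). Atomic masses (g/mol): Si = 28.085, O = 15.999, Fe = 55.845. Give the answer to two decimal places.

Molar mass of Fe2Si2O6: 2*55.845 + 2*28.085 + 6*15.999 = 263.854 g/mol.
Mass of Fe per formula unit: 2 × 55.845 = 111.690 g.
Weight fraction Fe = 111.690 / 263.854 = 0.4233.

42.33 wt%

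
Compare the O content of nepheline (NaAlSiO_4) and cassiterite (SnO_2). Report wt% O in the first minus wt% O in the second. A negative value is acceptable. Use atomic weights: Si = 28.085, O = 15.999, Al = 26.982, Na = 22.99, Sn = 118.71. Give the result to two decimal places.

First mineral: 63.996 g O in 142.053 g formula = 45.05 wt% O.
Second mineral: 31.998 g O in 150.708 g formula = 21.23 wt% O.
45.05% − 21.23% gives a difference of 23.82 percentage points.

23.82 percentage points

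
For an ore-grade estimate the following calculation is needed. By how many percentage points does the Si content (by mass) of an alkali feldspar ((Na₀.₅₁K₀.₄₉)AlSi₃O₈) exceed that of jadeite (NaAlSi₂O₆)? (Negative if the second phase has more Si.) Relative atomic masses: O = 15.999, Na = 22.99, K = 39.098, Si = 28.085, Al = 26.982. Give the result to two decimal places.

3.40 percentage points

First mineral: 84.255 g Si in 270.112 g formula = 31.19 wt% Si.
Second mineral: 56.170 g Si in 202.136 g formula = 27.79 wt% Si.
31.19% − 27.79% gives a difference of 3.40 percentage points.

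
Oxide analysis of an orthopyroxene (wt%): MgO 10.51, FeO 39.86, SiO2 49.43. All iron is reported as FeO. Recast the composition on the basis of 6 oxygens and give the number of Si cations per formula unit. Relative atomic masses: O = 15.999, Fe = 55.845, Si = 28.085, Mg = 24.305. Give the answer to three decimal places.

10.51 wt% MgO ÷ 40.304 g/mol = 0.26077 mol, giving 0.26077 Mg and 0.26077 O.
39.86 wt% FeO ÷ 71.844 g/mol = 0.55481 mol, giving 0.55481 Fe and 0.55481 O.
49.43 wt% SiO2 ÷ 60.083 g/mol = 0.82270 mol, giving 0.82270 Si and 1.64540 O.
Oxygen sums to 2.46098; scaling by 6/2.46098 = 2.43805 puts the formula on 6 O.
Si: 0.82270 × 2.43805 = 2.006 atoms per formula unit.

2.006 Si apfu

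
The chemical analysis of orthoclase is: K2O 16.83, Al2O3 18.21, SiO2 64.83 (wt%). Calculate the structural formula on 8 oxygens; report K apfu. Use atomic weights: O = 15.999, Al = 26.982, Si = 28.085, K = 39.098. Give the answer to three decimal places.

K2O (M=94.195): mol = 0.17867; K = 0.35734, O = 0.17867.
Al2O3 (M=101.961): mol = 0.17860; Al = 0.35720, O = 0.53580.
SiO2 (M=60.083): mol = 1.07901; Si = 1.07901, O = 2.15802.
ΣO = 2.87249; factor = 8/ΣO = 2.78504.
K apfu = 0.35734 × 2.78504 = 0.995.

0.995 K apfu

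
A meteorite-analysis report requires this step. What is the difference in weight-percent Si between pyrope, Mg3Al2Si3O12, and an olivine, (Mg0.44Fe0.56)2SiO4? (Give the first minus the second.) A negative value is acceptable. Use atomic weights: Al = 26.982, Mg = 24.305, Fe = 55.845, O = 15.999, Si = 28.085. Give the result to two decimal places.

4.94 percentage points

M(Mg3Al2Si3O12) = 403.122 g/mol, so wt% Si = 84.255/403.122 × 100 = 20.90%.
M((Mg0.44Fe0.56)2SiO4) = 176.016 g/mol, so wt% Si = 28.085/176.016 × 100 = 15.96%.
20.90 − 15.96 = 4.94 pp.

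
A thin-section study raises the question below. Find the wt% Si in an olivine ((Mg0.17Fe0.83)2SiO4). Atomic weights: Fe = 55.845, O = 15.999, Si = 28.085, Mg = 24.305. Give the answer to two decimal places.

14.55 mass %

Formula mass = 0.34×24.305 + 1.66×55.845 + 1×28.085 + 4×15.999 = 193.047 g/mol, of which 28.085 g is Si.
So Si makes up 28.085/193.047 = 0.1455 of the mass, i.e. 14.55%.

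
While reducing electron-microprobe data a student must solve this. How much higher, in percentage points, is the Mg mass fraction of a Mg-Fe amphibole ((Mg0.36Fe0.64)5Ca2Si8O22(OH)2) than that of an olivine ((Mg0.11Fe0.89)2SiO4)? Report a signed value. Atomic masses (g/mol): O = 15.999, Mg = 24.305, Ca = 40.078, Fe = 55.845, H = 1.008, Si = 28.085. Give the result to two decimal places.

M((Mg0.36Fe0.64)5Ca2Si8O22(OH)2) = 913.281 g/mol, so wt% Mg = 43.749/913.281 × 100 = 4.79%.
M((Mg0.11Fe0.89)2SiO4) = 196.832 g/mol, so wt% Mg = 5.347/196.832 × 100 = 2.72%.
4.79 − 2.72 = 2.07 pp.

2.07 percentage points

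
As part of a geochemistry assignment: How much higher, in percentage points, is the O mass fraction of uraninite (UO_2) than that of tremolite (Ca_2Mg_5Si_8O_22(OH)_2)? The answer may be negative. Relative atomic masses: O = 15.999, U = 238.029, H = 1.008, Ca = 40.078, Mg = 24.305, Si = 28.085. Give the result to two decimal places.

M(UO_2) = 270.027 g/mol, so wt% O = 31.998/270.027 × 100 = 11.85%.
M(Ca_2Mg_5Si_8O_22(OH)_2) = 812.353 g/mol, so wt% O = 383.976/812.353 × 100 = 47.27%.
11.85 − 47.27 = -35.42 pp.

-35.42 percentage points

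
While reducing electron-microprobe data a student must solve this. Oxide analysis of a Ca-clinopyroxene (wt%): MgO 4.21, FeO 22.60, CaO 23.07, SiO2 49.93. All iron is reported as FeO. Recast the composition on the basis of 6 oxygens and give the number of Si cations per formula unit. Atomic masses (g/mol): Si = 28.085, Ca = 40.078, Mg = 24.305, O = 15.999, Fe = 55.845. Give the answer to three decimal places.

2.000 Si apfu

MgO (M=40.304): mol = 0.10446; Mg = 0.10446, O = 0.10446.
FeO (M=71.844): mol = 0.31457; Fe = 0.31457, O = 0.31457.
CaO (M=56.077): mol = 0.41140; Ca = 0.41140, O = 0.41140.
SiO2 (M=60.083): mol = 0.83102; Si = 0.83102, O = 1.66204.
ΣO = 2.49247; factor = 6/ΣO = 2.40725.
Si apfu = 0.83102 × 2.40725 = 2.000.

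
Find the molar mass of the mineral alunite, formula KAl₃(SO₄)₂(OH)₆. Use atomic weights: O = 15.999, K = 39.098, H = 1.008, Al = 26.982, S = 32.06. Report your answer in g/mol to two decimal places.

M = 1·39.098 + 3·26.982 + 2·32.06 + 14·15.999 + 6·1.008

414.20 g/mol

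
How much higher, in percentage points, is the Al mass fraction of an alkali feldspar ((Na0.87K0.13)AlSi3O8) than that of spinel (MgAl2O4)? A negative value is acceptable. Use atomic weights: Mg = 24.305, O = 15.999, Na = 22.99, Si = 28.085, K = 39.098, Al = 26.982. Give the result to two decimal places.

First mineral: 26.982 g Al in 264.313 g formula = 10.21 wt% Al.
Second mineral: 53.964 g Al in 142.265 g formula = 37.93 wt% Al.
10.21% − 37.93% gives a difference of -27.72 percentage points.

-27.72 percentage points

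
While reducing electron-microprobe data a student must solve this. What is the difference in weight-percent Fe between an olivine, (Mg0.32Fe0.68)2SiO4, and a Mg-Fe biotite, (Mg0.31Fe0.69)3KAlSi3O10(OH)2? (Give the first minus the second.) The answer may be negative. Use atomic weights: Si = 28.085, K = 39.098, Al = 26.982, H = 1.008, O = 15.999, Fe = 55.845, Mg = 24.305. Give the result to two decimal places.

Fe in (Mg0.32Fe0.68)2SiO4: molar mass 183.585 g/mol; 1.36×55.845 = 75.949 g → 41.37 wt%.
Fe in (Mg0.31Fe0.69)3KAlSi3O10(OH)2: molar mass 482.542 g/mol; 2.07×55.845 = 115.599 g → 23.96 wt%.
Difference = 41.37 − 23.96 = 17.41 percentage points.

17.41 percentage points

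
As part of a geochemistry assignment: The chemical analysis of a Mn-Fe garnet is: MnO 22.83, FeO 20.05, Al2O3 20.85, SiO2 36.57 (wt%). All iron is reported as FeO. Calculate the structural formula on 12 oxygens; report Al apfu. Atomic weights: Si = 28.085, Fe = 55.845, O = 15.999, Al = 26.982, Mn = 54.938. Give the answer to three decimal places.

MnO (M=70.937): mol = 0.32183; Mn = 0.32183, O = 0.32183.
FeO (M=71.844): mol = 0.27908; Fe = 0.27908, O = 0.27908.
Al2O3 (M=101.961): mol = 0.20449; Al = 0.40898, O = 0.61347.
SiO2 (M=60.083): mol = 0.60866; Si = 0.60866, O = 1.21732.
ΣO = 2.43170; factor = 12/ΣO = 4.93482.
Al apfu = 0.40898 × 4.93482 = 2.018.

2.018 Al apfu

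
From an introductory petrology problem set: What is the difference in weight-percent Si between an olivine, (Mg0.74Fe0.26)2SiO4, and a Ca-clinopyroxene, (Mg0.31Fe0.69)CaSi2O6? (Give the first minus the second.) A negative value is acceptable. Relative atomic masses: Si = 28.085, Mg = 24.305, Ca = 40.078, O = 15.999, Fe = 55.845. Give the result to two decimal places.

M((Mg0.74Fe0.26)2SiO4) = 157.092 g/mol, so wt% Si = 28.085/157.092 × 100 = 17.88%.
M((Mg0.31Fe0.69)CaSi2O6) = 238.310 g/mol, so wt% Si = 56.170/238.310 × 100 = 23.57%.
17.88 − 23.57 = -5.69 pp.

-5.69 percentage points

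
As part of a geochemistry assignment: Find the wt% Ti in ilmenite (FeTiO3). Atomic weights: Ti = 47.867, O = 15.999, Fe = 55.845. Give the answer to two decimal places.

M(FeTiO3) = 151.709 g/mol.
Ti contributes 1 × 47.867 = 47.867 g per mole.
47.867/151.709 = 0.3155 → 31.55%.

31.55 weight percent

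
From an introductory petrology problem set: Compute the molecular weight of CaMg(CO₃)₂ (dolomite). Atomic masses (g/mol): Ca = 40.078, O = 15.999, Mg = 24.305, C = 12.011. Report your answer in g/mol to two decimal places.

184.40 g/mol

Ca: 1 × 40.078 = 40.0780
Mg: 1 × 24.305 = 24.3050
C: 2 × 12.011 = 24.0220
O: 6 × 15.999 = 95.9940
Summing the contributions gives the formula mass.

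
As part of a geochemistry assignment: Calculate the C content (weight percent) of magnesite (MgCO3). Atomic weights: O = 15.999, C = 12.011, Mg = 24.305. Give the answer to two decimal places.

14.25 weight percent

M(MgCO3) = 84.313 g/mol.
C contributes 1 × 12.011 = 12.011 g per mole.
12.011/84.313 = 0.1425 → 14.25%.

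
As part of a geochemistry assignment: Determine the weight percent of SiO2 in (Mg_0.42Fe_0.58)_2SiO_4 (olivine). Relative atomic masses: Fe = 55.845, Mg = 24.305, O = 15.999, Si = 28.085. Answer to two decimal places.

33.89 wt%

Molar mass of (Mg_0.42Fe_0.58)_2SiO_4 = 0.84*24.305 + 1.16*55.845 + 1*28.085 + 4*15.999 = 177.277 g/mol.
Each formula unit contains 1 Si, equivalent to 1/1 = 1.0000 mol SiO2.
M(SiO2) = 1×28.085 + 2×15.999 = 60.083 g/mol.
Mass of SiO2 per formula unit = 1.0000 × 60.083 = 60.083 g.
SiO2 wt% = 60.083 / 177.277 × 100 = 33.89%.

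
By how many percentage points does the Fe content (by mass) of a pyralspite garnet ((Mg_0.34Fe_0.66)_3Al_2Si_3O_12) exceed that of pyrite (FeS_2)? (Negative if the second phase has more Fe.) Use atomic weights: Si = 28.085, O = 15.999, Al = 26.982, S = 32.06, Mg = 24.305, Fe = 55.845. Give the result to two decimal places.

Fe in (Mg_0.34Fe_0.66)_3Al_2Si_3O_12: molar mass 465.571 g/mol; 1.98×55.845 = 110.573 g → 23.75 wt%.
Fe in FeS_2: molar mass 119.965 g/mol; 1×55.845 = 55.845 g → 46.55 wt%.
Difference = 23.75 − 46.55 = -22.80 percentage points.

-22.80 percentage points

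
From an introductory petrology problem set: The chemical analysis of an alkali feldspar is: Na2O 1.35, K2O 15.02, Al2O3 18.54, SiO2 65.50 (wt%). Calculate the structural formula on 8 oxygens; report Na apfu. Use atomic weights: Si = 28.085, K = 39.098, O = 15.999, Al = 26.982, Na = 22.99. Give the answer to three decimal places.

0.120 Na apfu

Na2O: 1.35/61.979 = 0.02178 mol → 0.04356 mol Na, 0.02178 mol O.
K2O: 15.02/94.195 = 0.15946 mol → 0.31892 mol K, 0.15946 mol O.
Al2O3: 18.54/101.961 = 0.18183 mol → 0.36366 mol Al, 0.54549 mol O.
SiO2: 65.50/60.083 = 1.09016 mol → 1.09016 mol Si, 2.18032 mol O.
Total oxygen = 2.90705 mol. Normalization factor = 8/2.90705 = 2.75193.
Na per 8 O = 0.04356 × 2.75193 = 0.120.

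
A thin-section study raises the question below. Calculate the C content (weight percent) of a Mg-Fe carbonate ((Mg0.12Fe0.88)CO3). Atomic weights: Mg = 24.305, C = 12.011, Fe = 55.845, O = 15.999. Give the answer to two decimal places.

10.72 weight percent

Formula mass = 0.12*24.305 + 0.88*55.845 + 1*12.011 + 3*15.999 = 112.068 g/mol, of which 12.011 g is C.
So C makes up 12.011/112.068 = 0.1072 of the mass, i.e. 10.72%.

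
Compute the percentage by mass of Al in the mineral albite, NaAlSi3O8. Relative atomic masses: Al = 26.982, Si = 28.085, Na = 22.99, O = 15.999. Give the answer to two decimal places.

10.29 wt%

M(NaAlSi3O8) = 262.219 g/mol.
Al contributes 1 × 26.982 = 26.982 g per mole.
26.982/262.219 = 0.1029 → 10.29%.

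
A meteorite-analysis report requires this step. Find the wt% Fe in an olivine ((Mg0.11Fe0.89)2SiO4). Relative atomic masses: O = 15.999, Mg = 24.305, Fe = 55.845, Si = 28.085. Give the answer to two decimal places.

M((Mg0.11Fe0.89)2SiO4) = 196.832 g/mol.
Fe contributes 1.78 × 55.845 = 99.404 g per mole.
99.404/196.832 = 0.5050 → 50.50%.

50.50 mass %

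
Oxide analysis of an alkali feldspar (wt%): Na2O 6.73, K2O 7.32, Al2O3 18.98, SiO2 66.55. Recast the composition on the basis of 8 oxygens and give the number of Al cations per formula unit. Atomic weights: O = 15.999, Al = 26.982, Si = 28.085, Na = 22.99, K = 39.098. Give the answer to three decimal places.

Na2O: 6.73/61.979 = 0.10859 mol → 0.21718 mol Na, 0.10859 mol O.
K2O: 7.32/94.195 = 0.07771 mol → 0.15542 mol K, 0.07771 mol O.
Al2O3: 18.98/101.961 = 0.18615 mol → 0.37230 mol Al, 0.55845 mol O.
SiO2: 66.55/60.083 = 1.10763 mol → 1.10763 mol Si, 2.21526 mol O.
Total oxygen = 2.96001 mol. Normalization factor = 8/2.96001 = 2.70269.
Al per 8 O = 0.37230 × 2.70269 = 1.006.

1.006 Al apfu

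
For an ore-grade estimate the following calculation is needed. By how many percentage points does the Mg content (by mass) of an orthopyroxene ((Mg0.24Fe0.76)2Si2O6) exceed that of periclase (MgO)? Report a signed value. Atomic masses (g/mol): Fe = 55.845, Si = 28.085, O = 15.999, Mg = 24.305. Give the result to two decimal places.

First mineral: 11.666 g Mg in 248.715 g formula = 4.69 wt% Mg.
Second mineral: 24.305 g Mg in 40.304 g formula = 60.30 wt% Mg.
4.69% − 60.30% gives a difference of -55.61 percentage points.

-55.61 percentage points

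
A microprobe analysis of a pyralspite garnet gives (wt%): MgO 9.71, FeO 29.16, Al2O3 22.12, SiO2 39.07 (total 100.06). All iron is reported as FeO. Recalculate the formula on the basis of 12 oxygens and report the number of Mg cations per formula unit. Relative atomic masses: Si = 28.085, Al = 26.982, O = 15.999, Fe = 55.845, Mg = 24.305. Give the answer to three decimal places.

MgO: 9.71/40.304 = 0.24092 mol → 0.24092 mol Mg, 0.24092 mol O.
FeO: 29.16/71.844 = 0.40588 mol → 0.40588 mol Fe, 0.40588 mol O.
Al2O3: 22.12/101.961 = 0.21695 mol → 0.43390 mol Al, 0.65085 mol O.
SiO2: 39.07/60.083 = 0.65027 mol → 0.65027 mol Si, 1.30054 mol O.
Total oxygen = 2.59819 mol. Normalization factor = 12/2.59819 = 4.61860.
Mg per 12 O = 0.24092 × 4.61860 = 1.113.

1.113 Mg apfu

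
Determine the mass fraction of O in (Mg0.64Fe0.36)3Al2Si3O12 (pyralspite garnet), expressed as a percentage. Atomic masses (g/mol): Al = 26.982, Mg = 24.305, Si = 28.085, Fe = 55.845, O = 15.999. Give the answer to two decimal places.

43.91 weight percent

M((Mg0.64Fe0.36)3Al2Si3O12) = 437.185 g/mol.
O contributes 12 × 15.999 = 191.988 g per mole.
191.988/437.185 = 0.4391 → 43.91%.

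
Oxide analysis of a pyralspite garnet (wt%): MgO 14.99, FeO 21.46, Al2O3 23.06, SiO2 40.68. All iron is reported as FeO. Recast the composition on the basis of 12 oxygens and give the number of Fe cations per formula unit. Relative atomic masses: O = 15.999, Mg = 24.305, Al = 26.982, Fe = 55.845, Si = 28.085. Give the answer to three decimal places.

1.326 Fe apfu

14.99 wt% MgO ÷ 40.304 g/mol = 0.37192 mol, giving 0.37192 Mg and 0.37192 O.
21.46 wt% FeO ÷ 71.844 g/mol = 0.29870 mol, giving 0.29870 Fe and 0.29870 O.
23.06 wt% Al2O3 ÷ 101.961 g/mol = 0.22616 mol, giving 0.45232 Al and 0.67848 O.
40.68 wt% SiO2 ÷ 60.083 g/mol = 0.67706 mol, giving 0.67706 Si and 1.35412 O.
Oxygen sums to 2.70322; scaling by 12/2.70322 = 4.43915 puts the formula on 12 O.
Fe: 0.29870 × 4.43915 = 1.326 atoms per formula unit.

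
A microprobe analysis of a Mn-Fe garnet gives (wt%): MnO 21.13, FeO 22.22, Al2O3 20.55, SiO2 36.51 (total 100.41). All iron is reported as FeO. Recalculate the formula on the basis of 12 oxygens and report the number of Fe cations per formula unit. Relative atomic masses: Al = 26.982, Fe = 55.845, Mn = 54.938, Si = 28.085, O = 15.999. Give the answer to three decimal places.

1.529 Fe apfu

21.13 wt% MnO ÷ 70.937 g/mol = 0.29787 mol, giving 0.29787 Mn and 0.29787 O.
22.22 wt% FeO ÷ 71.844 g/mol = 0.30928 mol, giving 0.30928 Fe and 0.30928 O.
20.55 wt% Al2O3 ÷ 101.961 g/mol = 0.20155 mol, giving 0.40310 Al and 0.60465 O.
36.51 wt% SiO2 ÷ 60.083 g/mol = 0.60766 mol, giving 0.60766 Si and 1.21532 O.
Oxygen sums to 2.42712; scaling by 12/2.42712 = 4.94413 puts the formula on 12 O.
Fe: 0.30928 × 4.94413 = 1.529 atoms per formula unit.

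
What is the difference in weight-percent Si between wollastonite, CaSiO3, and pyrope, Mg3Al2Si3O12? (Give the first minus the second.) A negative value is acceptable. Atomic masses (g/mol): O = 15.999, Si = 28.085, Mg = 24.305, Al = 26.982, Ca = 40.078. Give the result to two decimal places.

Si in CaSiO3: molar mass 116.160 g/mol; 1×28.085 = 28.085 g → 24.18 wt%.
Si in Mg3Al2Si3O12: molar mass 403.122 g/mol; 3×28.085 = 84.255 g → 20.90 wt%.
Difference = 24.18 − 20.90 = 3.28 percentage points.

3.28 percentage points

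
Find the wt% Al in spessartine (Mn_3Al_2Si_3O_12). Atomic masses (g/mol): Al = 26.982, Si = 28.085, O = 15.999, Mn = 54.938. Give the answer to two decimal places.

Molar mass of Mn_3Al_2Si_3O_12: 3·54.938 + 2·26.982 + 3·28.085 + 12·15.999 = 495.021 g/mol.
Mass of Al per formula unit: 2 × 26.982 = 53.964 g.
Weight fraction Al = 53.964 / 495.021 = 0.1090.

10.90 wt%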